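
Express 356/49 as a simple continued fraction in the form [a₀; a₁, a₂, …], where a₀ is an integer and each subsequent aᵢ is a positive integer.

[7; 3, 1, 3, 3]

Repeatedly divide and take the remainder:
356 = 7·49 + 13, so a_0 = 7
49 = 3·13 + 10, so a_1 = 3
13 = 1·10 + 3, so a_2 = 1
10 = 3·3 + 1, so a_3 = 3
3 = 3·1 + 0, so a_4 = 3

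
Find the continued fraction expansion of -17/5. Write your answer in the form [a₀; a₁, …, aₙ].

[-4; 1, 1, 2]

⌊-17/5⌋ = -4, remainder 3
⌊5/3⌋ = 1, remainder 2
⌊3/2⌋ = 1, remainder 1
⌊2/1⌋ = 2, remainder 0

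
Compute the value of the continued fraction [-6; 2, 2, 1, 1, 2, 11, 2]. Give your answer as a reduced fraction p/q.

-4113/737

Use the convergent recurrence hₖ = aₖ·hₖ₋₁ + hₖ₋₂ (and likewise for the denominators kₖ):
a_0 = -6: -6/1
a_1 = 2: -11/2
a_2 = 2: -28/5
a_3 = 1: -39/7
a_4 = 1: -67/12
a_5 = 2: -173/31
a_6 = 11: -1970/353
a_7 = 2: -4113/737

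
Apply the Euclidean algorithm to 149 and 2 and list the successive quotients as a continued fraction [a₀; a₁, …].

[74; 2]

149 ÷ 2 → quotient 74, remainder 1
2 ÷ 1 → quotient 2, remainder 0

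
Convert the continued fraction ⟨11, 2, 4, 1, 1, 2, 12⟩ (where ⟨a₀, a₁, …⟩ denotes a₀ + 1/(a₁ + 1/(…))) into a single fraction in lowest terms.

7237/632

Compute successive convergents:
a_0 = 11: 11/1
a_1 = 2: 23/2
a_2 = 4: 103/9
a_3 = 1: 126/11
a_4 = 1: 229/20
a_5 = 2: 584/51
a_6 = 12: 7237/632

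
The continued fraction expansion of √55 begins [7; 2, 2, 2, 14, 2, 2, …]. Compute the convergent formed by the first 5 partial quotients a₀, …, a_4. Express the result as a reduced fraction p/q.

1283/173

Start with 14.
2 + 1/(14/1) = 2 + 1/14 = 29/14
2 + 1/(29/14) = 2 + 14/29 = 72/29
2 + 1/(72/29) = 2 + 29/72 = 173/72
7 + 1/(173/72) = 7 + 72/173 = 1283/173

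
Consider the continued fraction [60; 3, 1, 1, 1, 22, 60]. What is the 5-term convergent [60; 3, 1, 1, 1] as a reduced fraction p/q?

Start with 1.
1 + 1/(1/1) = 1 + 1/1 = 2/1
1 + 1/(2/1) = 1 + 1/2 = 3/2
3 + 1/(3/2) = 3 + 2/3 = 11/3
60 + 1/(11/3) = 60 + 3/11 = 663/11

663/11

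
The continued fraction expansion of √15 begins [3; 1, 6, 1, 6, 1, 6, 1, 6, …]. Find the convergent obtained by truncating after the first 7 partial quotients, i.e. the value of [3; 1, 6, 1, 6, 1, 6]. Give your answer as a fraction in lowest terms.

1677/433

a_0 = 3: 3/1
a_1 = 1: 4/1
a_2 = 6: 27/7
a_3 = 1: 31/8
a_4 = 6: 213/55
a_5 = 1: 244/63
a_6 = 6: 1677/433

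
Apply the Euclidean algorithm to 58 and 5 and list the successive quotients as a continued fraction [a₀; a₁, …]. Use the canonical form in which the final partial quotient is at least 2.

[11; 1, 1, 2]

⌊58/5⌋ = 11, remainder 3
⌊5/3⌋ = 1, remainder 2
⌊3/2⌋ = 1, remainder 1
⌊2/1⌋ = 2, remainder 0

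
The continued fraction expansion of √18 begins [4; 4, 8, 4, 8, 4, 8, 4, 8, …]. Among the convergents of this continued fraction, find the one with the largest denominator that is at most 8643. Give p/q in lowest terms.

19601/4620

List convergents until the denominator exceeds the bound:
a_0 = 4: 4/1  (≤ bound)
a_1 = 4: 17/4  (≤ bound)
a_2 = 8: 140/33  (≤ bound)
a_3 = 4: 577/136  (≤ bound)
a_4 = 8: 4756/1121  (≤ bound)
a_5 = 4: 19601/4620  (≤ bound)
a_6 = 8: 161564/38081  (> 8643, stop)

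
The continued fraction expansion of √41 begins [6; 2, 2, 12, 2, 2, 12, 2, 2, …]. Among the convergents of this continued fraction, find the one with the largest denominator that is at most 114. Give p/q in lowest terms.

397/62

List convergents until the denominator exceeds the bound:
a_0 = 6: 6/1  (≤ bound)
a_1 = 2: 13/2  (≤ bound)
a_2 = 2: 32/5  (≤ bound)
a_3 = 12: 397/62  (≤ bound)
a_4 = 2: 826/129  (> 114, stop)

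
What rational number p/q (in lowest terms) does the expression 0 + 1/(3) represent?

Start with 3.
0 + 1/(3/1) = 0 + 1/3 = 1/3

1/3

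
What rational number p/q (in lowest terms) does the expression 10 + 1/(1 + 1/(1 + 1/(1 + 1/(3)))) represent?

117/11

a_0 = 10: 10/1
a_1 = 1: 11/1
a_2 = 1: 21/2
a_3 = 1: 32/3
a_4 = 3: 117/11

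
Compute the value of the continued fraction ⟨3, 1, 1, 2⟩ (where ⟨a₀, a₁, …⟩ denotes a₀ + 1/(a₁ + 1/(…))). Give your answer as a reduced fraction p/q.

18/5

Build up convergents one term at a time:
a_0 = 3: 3/1
a_1 = 1: 4/1
a_2 = 1: 7/2
a_3 = 2: 18/5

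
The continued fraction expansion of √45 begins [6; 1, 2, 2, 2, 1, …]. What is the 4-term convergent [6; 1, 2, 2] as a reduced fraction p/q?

Start with 2.
2 + 1/(2/1) = 2 + 1/2 = 5/2
1 + 1/(5/2) = 1 + 2/5 = 7/5
6 + 1/(7/5) = 6 + 5/7 = 47/7

47/7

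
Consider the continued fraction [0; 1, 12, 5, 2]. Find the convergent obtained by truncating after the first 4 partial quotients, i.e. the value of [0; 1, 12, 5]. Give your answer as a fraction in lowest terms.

Start with 5.
12 + 1/(5/1) = 12 + 1/5 = 61/5
1 + 1/(61/5) = 1 + 5/61 = 66/61
0 + 1/(66/61) = 0 + 61/66 = 61/66

61/66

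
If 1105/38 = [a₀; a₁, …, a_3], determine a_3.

Apply division with remainder until the remainder is 0:
⌊1105/38⌋ = 29, remainder 3
⌊38/3⌋ = 12, remainder 2
⌊3/2⌋ = 1, remainder 1
⌊2/1⌋ = 2, remainder 0

2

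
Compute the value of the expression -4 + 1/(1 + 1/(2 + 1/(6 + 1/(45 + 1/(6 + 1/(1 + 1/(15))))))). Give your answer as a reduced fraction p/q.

Use the convergent recurrence hₖ = aₖ·hₖ₋₁ + hₖ₋₂ (and likewise for the denominators kₖ):
a_0 = -4: -4/1
a_1 = 1: -3/1
a_2 = 2: -10/3
a_3 = 6: -63/19
a_4 = 45: -2845/858
a_5 = 6: -17133/5167
a_6 = 1: -19978/6025
a_7 = 15: -316803/95542

-316803/95542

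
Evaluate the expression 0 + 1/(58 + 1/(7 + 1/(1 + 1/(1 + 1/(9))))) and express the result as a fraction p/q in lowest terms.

143/8313

Compute successive convergents:
a_0 = 0: 0/1
a_1 = 58: 1/58
a_2 = 7: 7/407
a_3 = 1: 8/465
a_4 = 1: 15/872
a_5 = 9: 143/8313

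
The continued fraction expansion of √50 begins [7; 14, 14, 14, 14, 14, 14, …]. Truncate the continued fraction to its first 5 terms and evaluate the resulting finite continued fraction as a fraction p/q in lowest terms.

275807/39005

a_0 = 7: 7/1
a_1 = 14: 99/14
a_2 = 14: 1393/197
a_3 = 14: 19601/2772
a_4 = 14: 275807/39005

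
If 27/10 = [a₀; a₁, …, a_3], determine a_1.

27 ÷ 10 → quotient 2, remainder 7
10 ÷ 7 → quotient 1, remainder 3

1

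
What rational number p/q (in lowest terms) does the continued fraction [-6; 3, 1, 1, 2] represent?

a_0 = -6: -6/1
a_1 = 3: -17/3
a_2 = 1: -23/4
a_3 = 1: -40/7
a_4 = 2: -103/18

-103/18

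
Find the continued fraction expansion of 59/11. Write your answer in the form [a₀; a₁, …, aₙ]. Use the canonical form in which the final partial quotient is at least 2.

[5; 2, 1, 3]

Apply division with remainder until the remainder is 0:
59 ÷ 11 → quotient 5, remainder 4
11 ÷ 4 → quotient 2, remainder 3
4 ÷ 3 → quotient 1, remainder 1
3 ÷ 1 → quotient 3, remainder 0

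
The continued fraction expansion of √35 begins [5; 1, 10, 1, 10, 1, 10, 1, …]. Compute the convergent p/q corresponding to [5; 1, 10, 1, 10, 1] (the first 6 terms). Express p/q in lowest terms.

846/143

Collapse the nested fraction from the inside out:
Start with 1.
10 + 1/(1/1) = 10 + 1/1 = 11/1
1 + 1/(11/1) = 1 + 1/11 = 12/11
10 + 1/(12/11) = 10 + 11/12 = 131/12
1 + 1/(131/12) = 1 + 12/131 = 143/131
5 + 1/(143/131) = 5 + 131/143 = 846/143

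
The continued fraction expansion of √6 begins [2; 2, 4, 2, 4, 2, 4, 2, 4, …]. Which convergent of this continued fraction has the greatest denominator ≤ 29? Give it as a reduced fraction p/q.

49/20

a_0 = 2: 2/1  (≤ bound)
a_1 = 2: 5/2  (≤ bound)
a_2 = 4: 22/9  (≤ bound)
a_3 = 2: 49/20  (≤ bound)
a_4 = 4: 218/89  (> 29, stop)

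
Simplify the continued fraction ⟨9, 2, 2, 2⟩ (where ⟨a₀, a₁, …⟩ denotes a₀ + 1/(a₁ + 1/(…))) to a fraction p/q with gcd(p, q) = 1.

113/12

Compute successive convergents:
a_0 = 9: 9/1
a_1 = 2: 19/2
a_2 = 2: 47/5
a_3 = 2: 113/12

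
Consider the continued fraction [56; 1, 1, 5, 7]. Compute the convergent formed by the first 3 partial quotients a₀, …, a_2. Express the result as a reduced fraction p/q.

Use the convergent recurrence hₖ = aₖ·hₖ₋₁ + hₖ₋₂ (and likewise for the denominators kₖ):
a_0 = 56: 56/1
a_1 = 1: 57/1
a_2 = 1: 113/2

113/2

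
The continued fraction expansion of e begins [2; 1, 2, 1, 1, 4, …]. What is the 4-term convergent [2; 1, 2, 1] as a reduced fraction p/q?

Compute successive convergents:
a_0 = 2: 2/1
a_1 = 1: 3/1
a_2 = 2: 8/3
a_3 = 1: 11/4

11/4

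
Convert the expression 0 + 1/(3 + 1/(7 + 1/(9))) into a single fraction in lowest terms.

Work from the innermost term outward:
Start with 9.
7 + 1/(9/1) = 7 + 1/9 = 64/9
3 + 1/(64/9) = 3 + 9/64 = 201/64
0 + 1/(201/64) = 0 + 64/201 = 64/201

64/201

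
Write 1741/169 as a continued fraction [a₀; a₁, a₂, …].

[10; 3, 3, 5, 3]

⌊1741/169⌋ = 10, remainder 51
⌊169/51⌋ = 3, remainder 16
⌊51/16⌋ = 3, remainder 3
⌊16/3⌋ = 5, remainder 1
⌊3/1⌋ = 3, remainder 0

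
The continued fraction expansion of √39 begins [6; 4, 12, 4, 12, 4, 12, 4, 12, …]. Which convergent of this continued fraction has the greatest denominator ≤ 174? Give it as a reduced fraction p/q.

List convergents until the denominator exceeds the bound:
a_0 = 6: 6/1  (≤ bound)
a_1 = 4: 25/4  (≤ bound)
a_2 = 12: 306/49  (≤ bound)
a_3 = 4: 1249/200  (> 174, stop)

306/49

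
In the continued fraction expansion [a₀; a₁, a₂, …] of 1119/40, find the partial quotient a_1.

Repeatedly divide and take the remainder:
⌊1119/40⌋ = 27, remainder 39
⌊40/39⌋ = 1, remainder 1

1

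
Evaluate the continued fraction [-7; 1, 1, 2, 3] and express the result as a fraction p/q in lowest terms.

a_0 = -7: -7/1
a_1 = 1: -6/1
a_2 = 1: -13/2
a_3 = 2: -32/5
a_4 = 3: -109/17

-109/17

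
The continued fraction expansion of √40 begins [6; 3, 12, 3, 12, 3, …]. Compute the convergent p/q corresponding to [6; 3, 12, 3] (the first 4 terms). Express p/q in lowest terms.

a_0 = 6: 6/1
a_1 = 3: 19/3
a_2 = 12: 234/37
a_3 = 3: 721/114

721/114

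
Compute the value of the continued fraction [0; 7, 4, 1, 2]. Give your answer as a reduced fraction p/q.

14/101

a_0 = 0: 0/1
a_1 = 7: 1/7
a_2 = 4: 4/29
a_3 = 1: 5/36
a_4 = 2: 14/101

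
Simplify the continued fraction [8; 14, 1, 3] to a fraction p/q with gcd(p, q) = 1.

476/59

Start with 3.
1 + 1/(3/1) = 1 + 1/3 = 4/3
14 + 1/(4/3) = 14 + 3/4 = 59/4
8 + 1/(59/4) = 8 + 4/59 = 476/59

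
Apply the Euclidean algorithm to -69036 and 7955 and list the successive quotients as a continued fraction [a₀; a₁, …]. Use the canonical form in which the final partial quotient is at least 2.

-69036 ÷ 7955 → quotient -9, remainder 2559
7955 ÷ 2559 → quotient 3, remainder 278
2559 ÷ 278 → quotient 9, remainder 57
278 ÷ 57 → quotient 4, remainder 50
57 ÷ 50 → quotient 1, remainder 7
50 ÷ 7 → quotient 7, remainder 1
7 ÷ 1 → quotient 7, remainder 0

[-9; 3, 9, 4, 1, 7, 7]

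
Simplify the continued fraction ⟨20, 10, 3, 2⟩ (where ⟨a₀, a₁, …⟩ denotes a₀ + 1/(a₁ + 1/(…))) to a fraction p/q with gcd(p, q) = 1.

a_0 = 20: 20/1
a_1 = 10: 201/10
a_2 = 3: 623/31
a_3 = 2: 1447/72

1447/72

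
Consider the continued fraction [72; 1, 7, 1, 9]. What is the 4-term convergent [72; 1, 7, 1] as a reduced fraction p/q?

Use the convergent recurrence hₖ = aₖ·hₖ₋₁ + hₖ₋₂ (and likewise for the denominators kₖ):
a_0 = 72: 72/1
a_1 = 1: 73/1
a_2 = 7: 583/8
a_3 = 1: 656/9

656/9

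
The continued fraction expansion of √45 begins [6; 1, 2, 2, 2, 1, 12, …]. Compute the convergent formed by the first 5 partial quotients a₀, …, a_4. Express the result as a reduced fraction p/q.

a_0 = 6: 6/1
a_1 = 1: 7/1
a_2 = 2: 20/3
a_3 = 2: 47/7
a_4 = 2: 114/17

114/17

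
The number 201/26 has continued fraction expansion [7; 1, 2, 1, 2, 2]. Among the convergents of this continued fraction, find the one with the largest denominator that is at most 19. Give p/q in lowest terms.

85/11

List convergents until the denominator exceeds the bound:
a_0 = 7: 7/1  (≤ bound)
a_1 = 1: 8/1  (≤ bound)
a_2 = 2: 23/3  (≤ bound)
a_3 = 1: 31/4  (≤ bound)
a_4 = 2: 85/11  (≤ bound)
a_5 = 2: 201/26  (> 19, stop)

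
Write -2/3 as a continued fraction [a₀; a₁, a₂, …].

⌊-2/3⌋ = -1, remainder 1
⌊3/1⌋ = 3, remainder 0

[-1; 3]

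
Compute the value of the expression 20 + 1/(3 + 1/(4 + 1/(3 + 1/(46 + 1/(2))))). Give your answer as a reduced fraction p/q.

a_0 = 20: 20/1
a_1 = 3: 61/3
a_2 = 4: 264/13
a_3 = 3: 853/42
a_4 = 46: 39502/1945
a_5 = 2: 79857/3932

79857/3932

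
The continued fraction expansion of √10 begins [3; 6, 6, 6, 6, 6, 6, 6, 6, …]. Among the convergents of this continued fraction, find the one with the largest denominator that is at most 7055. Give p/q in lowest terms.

List convergents until the denominator exceeds the bound:
a_0 = 3: 3/1  (≤ bound)
a_1 = 6: 19/6  (≤ bound)
a_2 = 6: 117/37  (≤ bound)
a_3 = 6: 721/228  (≤ bound)
a_4 = 6: 4443/1405  (≤ bound)
a_5 = 6: 27379/8658  (> 7055, stop)

4443/1405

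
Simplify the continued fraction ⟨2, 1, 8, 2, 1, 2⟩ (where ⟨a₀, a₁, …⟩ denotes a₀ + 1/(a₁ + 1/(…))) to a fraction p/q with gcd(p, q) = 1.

217/75

a_0 = 2: 2/1
a_1 = 1: 3/1
a_2 = 8: 26/9
a_3 = 2: 55/19
a_4 = 1: 81/28
a_5 = 2: 217/75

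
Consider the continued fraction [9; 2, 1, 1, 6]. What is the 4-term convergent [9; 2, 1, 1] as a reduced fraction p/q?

47/5

Compute successive convergents:
a_0 = 9: 9/1
a_1 = 2: 19/2
a_2 = 1: 28/3
a_3 = 1: 47/5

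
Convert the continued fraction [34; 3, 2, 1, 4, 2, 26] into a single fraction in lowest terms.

94354/2751

Compute successive convergents:
a_0 = 34: 34/1
a_1 = 3: 103/3
a_2 = 2: 240/7
a_3 = 1: 343/10
a_4 = 4: 1612/47
a_5 = 2: 3567/104
a_6 = 26: 94354/2751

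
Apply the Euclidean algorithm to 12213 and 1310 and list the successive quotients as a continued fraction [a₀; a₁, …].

12213 = 9·1310 + 423, so a_0 = 9
1310 = 3·423 + 41, so a_1 = 3
423 = 10·41 + 13, so a_2 = 10
41 = 3·13 + 2, so a_3 = 3
13 = 6·2 + 1, so a_4 = 6
2 = 2·1 + 0, so a_5 = 2

[9; 3, 10, 3, 6, 2]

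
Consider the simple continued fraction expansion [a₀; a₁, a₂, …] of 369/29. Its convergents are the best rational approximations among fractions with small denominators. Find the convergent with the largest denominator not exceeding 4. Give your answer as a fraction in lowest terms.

a_0 = 12: 12/1  (≤ bound)
a_1 = 1: 13/1  (≤ bound)
a_2 = 2: 38/3  (≤ bound)
a_3 = 1: 51/4  (≤ bound)
a_4 = 1: 89/7  (> 4, stop)

51/4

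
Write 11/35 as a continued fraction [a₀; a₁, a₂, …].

[0; 3, 5, 2]

11 ÷ 35 → quotient 0, remainder 11
35 ÷ 11 → quotient 3, remainder 2
11 ÷ 2 → quotient 5, remainder 1
2 ÷ 1 → quotient 2, remainder 0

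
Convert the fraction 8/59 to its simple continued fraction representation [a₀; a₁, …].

Repeatedly divide and take the remainder:
8 = 0·59 + 8, so a_0 = 0
59 = 7·8 + 3, so a_1 = 7
8 = 2·3 + 2, so a_2 = 2
3 = 1·2 + 1, so a_3 = 1
2 = 2·1 + 0, so a_4 = 2

[0; 7, 2, 1, 2]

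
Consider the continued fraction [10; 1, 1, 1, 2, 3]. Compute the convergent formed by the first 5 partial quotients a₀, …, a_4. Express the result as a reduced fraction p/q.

Work from the innermost term outward:
Start with 2.
1 + 1/(2/1) = 1 + 1/2 = 3/2
1 + 1/(3/2) = 1 + 2/3 = 5/3
1 + 1/(5/3) = 1 + 3/5 = 8/5
10 + 1/(8/5) = 10 + 5/8 = 85/8

85/8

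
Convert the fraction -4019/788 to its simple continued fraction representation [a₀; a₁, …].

[-6; 1, 8, 1, 38, 2]

-4019 ÷ 788 → quotient -6, remainder 709
788 ÷ 709 → quotient 1, remainder 79
709 ÷ 79 → quotient 8, remainder 77
79 ÷ 77 → quotient 1, remainder 2
77 ÷ 2 → quotient 38, remainder 1
2 ÷ 1 → quotient 2, remainder 0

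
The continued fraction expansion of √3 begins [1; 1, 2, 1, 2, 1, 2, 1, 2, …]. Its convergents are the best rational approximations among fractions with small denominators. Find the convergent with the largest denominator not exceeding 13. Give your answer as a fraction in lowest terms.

List convergents until the denominator exceeds the bound:
a_0 = 1: 1/1  (≤ bound)
a_1 = 1: 2/1  (≤ bound)
a_2 = 2: 5/3  (≤ bound)
a_3 = 1: 7/4  (≤ bound)
a_4 = 2: 19/11  (≤ bound)
a_5 = 1: 26/15  (> 13, stop)

19/11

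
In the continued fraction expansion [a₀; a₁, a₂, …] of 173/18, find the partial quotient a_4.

1

Apply division with remainder until the remainder is 0:
⌊173/18⌋ = 9, remainder 11
⌊18/11⌋ = 1, remainder 7
⌊11/7⌋ = 1, remainder 4
⌊7/4⌋ = 1, remainder 3
⌊4/3⌋ = 1, remainder 1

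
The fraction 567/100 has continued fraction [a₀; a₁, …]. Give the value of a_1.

1

Apply division with remainder until the remainder is 0:
567 = 5·100 + 67, so a_0 = 5
100 = 1·67 + 33, so a_1 = 1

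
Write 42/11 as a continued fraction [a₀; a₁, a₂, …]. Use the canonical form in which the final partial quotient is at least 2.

[3; 1, 4, 2]

Apply division with remainder until the remainder is 0:
42 = 3·11 + 9, so a_0 = 3
11 = 1·9 + 2, so a_1 = 1
9 = 4·2 + 1, so a_2 = 4
2 = 2·1 + 0, so a_3 = 2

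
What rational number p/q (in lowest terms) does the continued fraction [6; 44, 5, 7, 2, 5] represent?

112057/18606

Start with 5.
2 + 1/(5/1) = 2 + 1/5 = 11/5
7 + 1/(11/5) = 7 + 5/11 = 82/11
5 + 1/(82/11) = 5 + 11/82 = 421/82
44 + 1/(421/82) = 44 + 82/421 = 18606/421
6 + 1/(18606/421) = 6 + 421/18606 = 112057/18606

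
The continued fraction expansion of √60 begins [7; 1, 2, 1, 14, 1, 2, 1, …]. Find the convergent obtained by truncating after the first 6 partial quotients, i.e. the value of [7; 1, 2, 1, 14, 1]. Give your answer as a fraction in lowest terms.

488/63

Build up convergents one term at a time:
a_0 = 7: 7/1
a_1 = 1: 8/1
a_2 = 2: 23/3
a_3 = 1: 31/4
a_4 = 14: 457/59
a_5 = 1: 488/63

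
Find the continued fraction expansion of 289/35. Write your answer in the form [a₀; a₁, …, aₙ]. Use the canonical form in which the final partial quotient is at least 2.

289 = 8·35 + 9, so a_0 = 8
35 = 3·9 + 8, so a_1 = 3
9 = 1·8 + 1, so a_2 = 1
8 = 8·1 + 0, so a_3 = 8

[8; 3, 1, 8]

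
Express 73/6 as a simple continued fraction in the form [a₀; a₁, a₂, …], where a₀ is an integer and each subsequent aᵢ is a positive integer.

73 ÷ 6 → quotient 12, remainder 1
6 ÷ 1 → quotient 6, remainder 0

[12; 6]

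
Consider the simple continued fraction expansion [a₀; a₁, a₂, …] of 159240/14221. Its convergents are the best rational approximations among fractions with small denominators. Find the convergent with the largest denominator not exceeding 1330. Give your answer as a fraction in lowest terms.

907/81

List convergents until the denominator exceeds the bound:
a_0 = 11: 11/1  (≤ bound)
a_1 = 5: 56/5  (≤ bound)
a_2 = 15: 851/76  (≤ bound)
a_3 = 1: 907/81  (≤ bound)
a_4 = 24: 22619/2020  (> 1330, stop)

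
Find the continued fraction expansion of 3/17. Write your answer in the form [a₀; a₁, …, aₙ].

[0; 5, 1, 2]

3 ÷ 17 → quotient 0, remainder 3
17 ÷ 3 → quotient 5, remainder 2
3 ÷ 2 → quotient 1, remainder 1
2 ÷ 1 → quotient 2, remainder 0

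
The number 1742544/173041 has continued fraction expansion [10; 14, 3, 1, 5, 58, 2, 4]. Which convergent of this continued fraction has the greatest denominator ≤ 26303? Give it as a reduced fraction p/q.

List convergents until the denominator exceeds the bound:
a_0 = 10: 10/1  (≤ bound)
a_1 = 14: 141/14  (≤ bound)
a_2 = 3: 433/43  (≤ bound)
a_3 = 1: 574/57  (≤ bound)
a_4 = 5: 3303/328  (≤ bound)
a_5 = 58: 192148/19081  (≤ bound)
a_6 = 2: 387599/38490  (> 26303, stop)

192148/19081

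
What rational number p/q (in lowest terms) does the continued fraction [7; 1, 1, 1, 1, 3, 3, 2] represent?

Compute successive convergents:
a_0 = 7: 7/1
a_1 = 1: 8/1
a_2 = 1: 15/2
a_3 = 1: 23/3
a_4 = 1: 38/5
a_5 = 3: 137/18
a_6 = 3: 449/59
a_7 = 2: 1035/136

1035/136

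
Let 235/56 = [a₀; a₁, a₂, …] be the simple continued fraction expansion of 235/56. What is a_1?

5

Repeatedly divide and take the remainder:
235 = 4·56 + 11, so a_0 = 4
56 = 5·11 + 1, so a_1 = 5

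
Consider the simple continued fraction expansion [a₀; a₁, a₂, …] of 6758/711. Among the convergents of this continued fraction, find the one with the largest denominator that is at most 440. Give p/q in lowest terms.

List convergents until the denominator exceeds the bound:
a_0 = 9: 9/1  (≤ bound)
a_1 = 1: 10/1  (≤ bound)
a_2 = 1: 19/2  (≤ bound)
a_3 = 50: 960/101  (≤ bound)
a_4 = 3: 2899/305  (≤ bound)
a_5 = 2: 6758/711  (> 440, stop)

2899/305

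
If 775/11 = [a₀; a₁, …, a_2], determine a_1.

2

775 ÷ 11 → quotient 70, remainder 5
11 ÷ 5 → quotient 2, remainder 1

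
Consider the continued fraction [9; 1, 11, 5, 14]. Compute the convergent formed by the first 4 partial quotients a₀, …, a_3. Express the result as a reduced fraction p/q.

Use the convergent recurrence hₖ = aₖ·hₖ₋₁ + hₖ₋₂ (and likewise for the denominators kₖ):
a_0 = 9: 9/1
a_1 = 1: 10/1
a_2 = 11: 119/12
a_3 = 5: 605/61

605/61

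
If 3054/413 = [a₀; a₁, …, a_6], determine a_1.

3054 = 7·413 + 163, so a_0 = 7
413 = 2·163 + 87, so a_1 = 2

2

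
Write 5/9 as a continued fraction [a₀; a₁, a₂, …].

5 = 0·9 + 5, so a_0 = 0
9 = 1·5 + 4, so a_1 = 1
5 = 1·4 + 1, so a_2 = 1
4 = 4·1 + 0, so a_3 = 4

[0; 1, 1, 4]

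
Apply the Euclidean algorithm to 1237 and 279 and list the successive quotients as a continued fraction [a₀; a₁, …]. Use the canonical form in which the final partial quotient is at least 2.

[4; 2, 3, 3, 1, 2, 3]

Run the Euclidean algorithm, recording each quotient:
⌊1237/279⌋ = 4, remainder 121
⌊279/121⌋ = 2, remainder 37
⌊121/37⌋ = 3, remainder 10
⌊37/10⌋ = 3, remainder 7
⌊10/7⌋ = 1, remainder 3
⌊7/3⌋ = 2, remainder 1
⌊3/1⌋ = 3, remainder 0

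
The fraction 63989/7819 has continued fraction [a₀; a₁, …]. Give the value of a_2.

63989 ÷ 7819 → quotient 8, remainder 1437
7819 ÷ 1437 → quotient 5, remainder 634
1437 ÷ 634 → quotient 2, remainder 169

2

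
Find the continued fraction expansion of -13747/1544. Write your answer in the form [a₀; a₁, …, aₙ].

[-9; 10, 2, 1, 3, 6, 2]

-13747 = -9·1544 + 149, so a_0 = -9
1544 = 10·149 + 54, so a_1 = 10
149 = 2·54 + 41, so a_2 = 2
54 = 1·41 + 13, so a_3 = 1
41 = 3·13 + 2, so a_4 = 3
13 = 6·2 + 1, so a_5 = 6
2 = 2·1 + 0, so a_6 = 2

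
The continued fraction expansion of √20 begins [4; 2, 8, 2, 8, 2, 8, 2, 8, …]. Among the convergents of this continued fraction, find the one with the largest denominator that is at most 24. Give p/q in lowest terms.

List convergents until the denominator exceeds the bound:
a_0 = 4: 4/1  (≤ bound)
a_1 = 2: 9/2  (≤ bound)
a_2 = 8: 76/17  (≤ bound)
a_3 = 2: 161/36  (> 24, stop)

76/17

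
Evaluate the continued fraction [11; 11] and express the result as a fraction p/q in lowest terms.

122/11

Start with 11.
11 + 1/(11/1) = 11 + 1/11 = 122/11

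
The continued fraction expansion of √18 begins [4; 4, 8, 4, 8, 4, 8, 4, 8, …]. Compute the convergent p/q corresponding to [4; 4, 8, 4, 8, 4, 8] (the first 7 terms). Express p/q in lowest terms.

161564/38081

a_0 = 4: 4/1
a_1 = 4: 17/4
a_2 = 8: 140/33
a_3 = 4: 577/136
a_4 = 8: 4756/1121
a_5 = 4: 19601/4620
a_6 = 8: 161564/38081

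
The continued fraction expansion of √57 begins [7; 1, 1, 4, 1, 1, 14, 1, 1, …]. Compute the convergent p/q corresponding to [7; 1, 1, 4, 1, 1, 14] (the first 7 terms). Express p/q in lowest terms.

2197/291

Build up convergents one term at a time:
a_0 = 7: 7/1
a_1 = 1: 8/1
a_2 = 1: 15/2
a_3 = 4: 68/9
a_4 = 1: 83/11
a_5 = 1: 151/20
a_6 = 14: 2197/291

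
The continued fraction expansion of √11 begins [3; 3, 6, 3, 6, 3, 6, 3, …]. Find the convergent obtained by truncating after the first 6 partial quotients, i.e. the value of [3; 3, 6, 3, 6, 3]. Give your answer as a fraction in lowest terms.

3970/1197

a_0 = 3: 3/1
a_1 = 3: 10/3
a_2 = 6: 63/19
a_3 = 3: 199/60
a_4 = 6: 1257/379
a_5 = 3: 3970/1197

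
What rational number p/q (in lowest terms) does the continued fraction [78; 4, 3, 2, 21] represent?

Starting at the tail and folding back:
Start with 21.
2 + 1/(21/1) = 2 + 1/21 = 43/21
3 + 1/(43/21) = 3 + 21/43 = 150/43
4 + 1/(150/43) = 4 + 43/150 = 643/150
78 + 1/(643/150) = 78 + 150/643 = 50304/643

50304/643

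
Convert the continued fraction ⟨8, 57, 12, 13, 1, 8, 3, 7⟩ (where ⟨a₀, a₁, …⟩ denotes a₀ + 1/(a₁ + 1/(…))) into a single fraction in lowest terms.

Collapse the nested fraction from the inside out:
Start with 7.
3 + 1/(7/1) = 3 + 1/7 = 22/7
8 + 1/(22/7) = 8 + 7/22 = 183/22
1 + 1/(183/22) = 1 + 22/183 = 205/183
13 + 1/(205/183) = 13 + 183/205 = 2848/205
12 + 1/(2848/205) = 12 + 205/2848 = 34381/2848
57 + 1/(34381/2848) = 57 + 2848/34381 = 1962565/34381
8 + 1/(1962565/34381) = 8 + 34381/1962565 = 15734901/1962565

15734901/1962565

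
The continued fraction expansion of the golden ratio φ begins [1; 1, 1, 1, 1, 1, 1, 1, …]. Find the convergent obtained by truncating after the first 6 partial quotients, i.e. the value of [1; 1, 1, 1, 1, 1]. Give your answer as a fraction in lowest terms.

Collapse the nested fraction from the inside out:
Start with 1.
1 + 1/(1/1) = 1 + 1/1 = 2/1
1 + 1/(2/1) = 1 + 1/2 = 3/2
1 + 1/(3/2) = 1 + 2/3 = 5/3
1 + 1/(5/3) = 1 + 3/5 = 8/5
1 + 1/(8/5) = 1 + 5/8 = 13/8

13/8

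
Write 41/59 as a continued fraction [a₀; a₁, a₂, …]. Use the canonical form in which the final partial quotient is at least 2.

[0; 1, 2, 3, 1, 1, 2]

Repeatedly divide and take the remainder:
41 = 0·59 + 41, so a_0 = 0
59 = 1·41 + 18, so a_1 = 1
41 = 2·18 + 5, so a_2 = 2
18 = 3·5 + 3, so a_3 = 3
5 = 1·3 + 2, so a_4 = 1
3 = 1·2 + 1, so a_5 = 1
2 = 2·1 + 0, so a_6 = 2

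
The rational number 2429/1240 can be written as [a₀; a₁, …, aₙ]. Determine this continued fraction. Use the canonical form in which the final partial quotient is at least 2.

Apply division with remainder until the remainder is 0:
⌊2429/1240⌋ = 1, remainder 1189
⌊1240/1189⌋ = 1, remainder 51
⌊1189/51⌋ = 23, remainder 16
⌊51/16⌋ = 3, remainder 3
⌊16/3⌋ = 5, remainder 1
⌊3/1⌋ = 3, remainder 0

[1; 1, 23, 3, 5, 3]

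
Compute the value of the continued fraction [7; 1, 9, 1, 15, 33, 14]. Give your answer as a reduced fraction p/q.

Collapse the nested fraction from the inside out:
Start with 14.
33 + 1/(14/1) = 33 + 1/14 = 463/14
15 + 1/(463/14) = 15 + 14/463 = 6959/463
1 + 1/(6959/463) = 1 + 463/6959 = 7422/6959
9 + 1/(7422/6959) = 9 + 6959/7422 = 73757/7422
1 + 1/(73757/7422) = 1 + 7422/73757 = 81179/73757
7 + 1/(81179/73757) = 7 + 73757/81179 = 642010/81179

642010/81179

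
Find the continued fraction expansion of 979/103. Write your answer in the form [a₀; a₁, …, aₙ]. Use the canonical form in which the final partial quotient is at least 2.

Apply division with remainder until the remainder is 0:
979 ÷ 103 → quotient 9, remainder 52
103 ÷ 52 → quotient 1, remainder 51
52 ÷ 51 → quotient 1, remainder 1
51 ÷ 1 → quotient 51, remainder 0

[9; 1, 1, 51]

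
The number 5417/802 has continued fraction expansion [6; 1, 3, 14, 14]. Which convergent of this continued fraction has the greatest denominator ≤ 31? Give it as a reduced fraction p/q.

List convergents until the denominator exceeds the bound:
a_0 = 6: 6/1  (≤ bound)
a_1 = 1: 7/1  (≤ bound)
a_2 = 3: 27/4  (≤ bound)
a_3 = 14: 385/57  (> 31, stop)

27/4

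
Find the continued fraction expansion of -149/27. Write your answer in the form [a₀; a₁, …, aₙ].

[-6; 2, 13]

⌊-149/27⌋ = -6, remainder 13
⌊27/13⌋ = 2, remainder 1
⌊13/1⌋ = 13, remainder 0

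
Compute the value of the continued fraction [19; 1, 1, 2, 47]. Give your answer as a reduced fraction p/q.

4645/237

a_0 = 19: 19/1
a_1 = 1: 20/1
a_2 = 1: 39/2
a_3 = 2: 98/5
a_4 = 47: 4645/237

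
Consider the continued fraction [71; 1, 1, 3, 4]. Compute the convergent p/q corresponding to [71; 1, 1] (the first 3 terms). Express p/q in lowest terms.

143/2

Starting at the tail and folding back:
Start with 1.
1 + 1/(1/1) = 1 + 1/1 = 2/1
71 + 1/(2/1) = 71 + 1/2 = 143/2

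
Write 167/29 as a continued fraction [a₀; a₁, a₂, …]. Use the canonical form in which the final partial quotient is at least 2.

[5; 1, 3, 7]

Repeatedly divide and take the remainder:
167 = 5·29 + 22, so a_0 = 5
29 = 1·22 + 7, so a_1 = 1
22 = 3·7 + 1, so a_2 = 3
7 = 7·1 + 0, so a_3 = 7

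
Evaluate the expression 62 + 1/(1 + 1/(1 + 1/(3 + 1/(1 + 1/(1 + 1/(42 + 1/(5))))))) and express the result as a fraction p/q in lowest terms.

a_0 = 62: 62/1
a_1 = 1: 63/1
a_2 = 1: 125/2
a_3 = 3: 438/7
a_4 = 1: 563/9
a_5 = 1: 1001/16
a_6 = 42: 42605/681
a_7 = 5: 214026/3421

214026/3421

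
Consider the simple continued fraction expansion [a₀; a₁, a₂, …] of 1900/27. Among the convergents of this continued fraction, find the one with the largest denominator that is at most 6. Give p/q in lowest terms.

211/3

a_0 = 70: 70/1  (≤ bound)
a_1 = 2: 141/2  (≤ bound)
a_2 = 1: 211/3  (≤ bound)
a_3 = 2: 563/8  (> 6, stop)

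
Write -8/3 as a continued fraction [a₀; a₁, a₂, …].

⌊-8/3⌋ = -3, remainder 1
⌊3/1⌋ = 3, remainder 0

[-3; 3]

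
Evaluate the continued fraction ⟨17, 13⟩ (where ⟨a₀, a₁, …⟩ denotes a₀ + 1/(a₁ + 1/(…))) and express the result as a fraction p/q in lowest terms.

Start with 13.
17 + 1/(13/1) = 17 + 1/13 = 222/13

222/13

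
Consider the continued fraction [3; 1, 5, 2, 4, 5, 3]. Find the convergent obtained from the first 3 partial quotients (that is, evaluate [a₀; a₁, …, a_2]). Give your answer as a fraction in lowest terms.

23/6

Start with 5.
1 + 1/(5/1) = 1 + 1/5 = 6/5
3 + 1/(6/5) = 3 + 5/6 = 23/6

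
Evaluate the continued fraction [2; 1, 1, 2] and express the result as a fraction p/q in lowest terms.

13/5

a_0 = 2: 2/1
a_1 = 1: 3/1
a_2 = 1: 5/2
a_3 = 2: 13/5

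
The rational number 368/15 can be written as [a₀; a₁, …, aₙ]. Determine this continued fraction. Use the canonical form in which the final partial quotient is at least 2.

Repeatedly divide and take the remainder:
368 = 24·15 + 8, so a_0 = 24
15 = 1·8 + 7, so a_1 = 1
8 = 1·7 + 1, so a_2 = 1
7 = 7·1 + 0, so a_3 = 7

[24; 1, 1, 7]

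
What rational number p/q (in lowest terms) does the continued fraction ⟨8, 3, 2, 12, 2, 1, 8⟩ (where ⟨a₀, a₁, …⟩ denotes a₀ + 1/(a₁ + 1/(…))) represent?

a_0 = 8: 8/1
a_1 = 3: 25/3
a_2 = 2: 58/7
a_3 = 12: 721/87
a_4 = 2: 1500/181
a_5 = 1: 2221/268
a_6 = 8: 19268/2325

19268/2325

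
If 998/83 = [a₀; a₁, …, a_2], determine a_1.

998 = 12·83 + 2, so a_0 = 12
83 = 41·2 + 1, so a_1 = 41

41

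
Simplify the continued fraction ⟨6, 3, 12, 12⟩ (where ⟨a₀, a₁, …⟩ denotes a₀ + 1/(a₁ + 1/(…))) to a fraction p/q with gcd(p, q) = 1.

2827/447

Start with 12.
12 + 1/(12/1) = 12 + 1/12 = 145/12
3 + 1/(145/12) = 3 + 12/145 = 447/145
6 + 1/(447/145) = 6 + 145/447 = 2827/447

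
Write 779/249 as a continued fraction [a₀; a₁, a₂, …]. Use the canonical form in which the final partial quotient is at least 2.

779 ÷ 249 → quotient 3, remainder 32
249 ÷ 32 → quotient 7, remainder 25
32 ÷ 25 → quotient 1, remainder 7
25 ÷ 7 → quotient 3, remainder 4
7 ÷ 4 → quotient 1, remainder 3
4 ÷ 3 → quotient 1, remainder 1
3 ÷ 1 → quotient 3, remainder 0

[3; 7, 1, 3, 1, 1, 3]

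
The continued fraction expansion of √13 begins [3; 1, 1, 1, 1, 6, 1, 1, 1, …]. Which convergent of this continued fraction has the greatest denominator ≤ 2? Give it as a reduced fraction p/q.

a_0 = 3: 3/1  (≤ bound)
a_1 = 1: 4/1  (≤ bound)
a_2 = 1: 7/2  (≤ bound)
a_3 = 1: 11/3  (> 2, stop)

7/2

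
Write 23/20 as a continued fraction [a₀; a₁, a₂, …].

[1; 6, 1, 2]

⌊23/20⌋ = 1, remainder 3
⌊20/3⌋ = 6, remainder 2
⌊3/2⌋ = 1, remainder 1
⌊2/1⌋ = 2, remainder 0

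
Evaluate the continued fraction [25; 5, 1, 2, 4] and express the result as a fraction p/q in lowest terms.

1863/74

Starting at the tail and folding back:
Start with 4.
2 + 1/(4/1) = 2 + 1/4 = 9/4
1 + 1/(9/4) = 1 + 4/9 = 13/9
5 + 1/(13/9) = 5 + 9/13 = 74/13
25 + 1/(74/13) = 25 + 13/74 = 1863/74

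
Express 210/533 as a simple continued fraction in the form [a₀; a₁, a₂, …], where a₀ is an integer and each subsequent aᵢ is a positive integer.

Run the Euclidean algorithm, recording each quotient:
⌊210/533⌋ = 0, remainder 210
⌊533/210⌋ = 2, remainder 113
⌊210/113⌋ = 1, remainder 97
⌊113/97⌋ = 1, remainder 16
⌊97/16⌋ = 6, remainder 1
⌊16/1⌋ = 16, remainder 0

[0; 2, 1, 1, 6, 16]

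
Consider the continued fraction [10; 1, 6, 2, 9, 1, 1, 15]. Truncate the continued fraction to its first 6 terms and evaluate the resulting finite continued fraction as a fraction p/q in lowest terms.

1706/157

Start with 1.
9 + 1/(1/1) = 9 + 1/1 = 10/1
2 + 1/(10/1) = 2 + 1/10 = 21/10
6 + 1/(21/10) = 6 + 10/21 = 136/21
1 + 1/(136/21) = 1 + 21/136 = 157/136
10 + 1/(157/136) = 10 + 136/157 = 1706/157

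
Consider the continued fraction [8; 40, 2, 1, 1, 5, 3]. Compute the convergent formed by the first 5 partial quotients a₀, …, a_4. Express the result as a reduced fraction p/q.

1621/202

a_0 = 8: 8/1
a_1 = 40: 321/40
a_2 = 2: 650/81
a_3 = 1: 971/121
a_4 = 1: 1621/202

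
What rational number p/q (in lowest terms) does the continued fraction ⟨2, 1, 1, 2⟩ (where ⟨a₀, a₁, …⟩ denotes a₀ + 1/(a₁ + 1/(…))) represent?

Start with 2.
1 + 1/(2/1) = 1 + 1/2 = 3/2
1 + 1/(3/2) = 1 + 2/3 = 5/3
2 + 1/(5/3) = 2 + 3/5 = 13/5

13/5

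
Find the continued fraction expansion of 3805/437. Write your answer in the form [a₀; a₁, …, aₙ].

Run the Euclidean algorithm, recording each quotient:
3805 ÷ 437 → quotient 8, remainder 309
437 ÷ 309 → quotient 1, remainder 128
309 ÷ 128 → quotient 2, remainder 53
128 ÷ 53 → quotient 2, remainder 22
53 ÷ 22 → quotient 2, remainder 9
22 ÷ 9 → quotient 2, remainder 4
9 ÷ 4 → quotient 2, remainder 1
4 ÷ 1 → quotient 4, remainder 0

[8; 1, 2, 2, 2, 2, 2, 4]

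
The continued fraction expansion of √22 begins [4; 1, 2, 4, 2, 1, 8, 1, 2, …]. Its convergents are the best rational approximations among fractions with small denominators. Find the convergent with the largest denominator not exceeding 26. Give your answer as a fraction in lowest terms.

a_0 = 4: 4/1  (≤ bound)
a_1 = 1: 5/1  (≤ bound)
a_2 = 2: 14/3  (≤ bound)
a_3 = 4: 61/13  (≤ bound)
a_4 = 2: 136/29  (> 26, stop)

61/13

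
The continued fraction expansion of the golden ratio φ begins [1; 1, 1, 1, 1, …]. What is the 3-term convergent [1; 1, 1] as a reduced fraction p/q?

Compute successive convergents:
a_0 = 1: 1/1
a_1 = 1: 2/1
a_2 = 1: 3/2

3/2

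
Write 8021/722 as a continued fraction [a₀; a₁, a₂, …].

Apply division with remainder until the remainder is 0:
8021 ÷ 722 → quotient 11, remainder 79
722 ÷ 79 → quotient 9, remainder 11
79 ÷ 11 → quotient 7, remainder 2
11 ÷ 2 → quotient 5, remainder 1
2 ÷ 1 → quotient 2, remainder 0

[11; 9, 7, 5, 2]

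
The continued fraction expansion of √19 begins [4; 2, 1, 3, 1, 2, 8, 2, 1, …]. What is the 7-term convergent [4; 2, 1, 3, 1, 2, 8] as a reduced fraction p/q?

1421/326

Start with 8.
2 + 1/(8/1) = 2 + 1/8 = 17/8
1 + 1/(17/8) = 1 + 8/17 = 25/17
3 + 1/(25/17) = 3 + 17/25 = 92/25
1 + 1/(92/25) = 1 + 25/92 = 117/92
2 + 1/(117/92) = 2 + 92/117 = 326/117
4 + 1/(326/117) = 4 + 117/326 = 1421/326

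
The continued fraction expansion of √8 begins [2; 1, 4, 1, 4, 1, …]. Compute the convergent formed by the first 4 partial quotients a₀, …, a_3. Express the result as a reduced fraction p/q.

Start with 1.
4 + 1/(1/1) = 4 + 1/1 = 5/1
1 + 1/(5/1) = 1 + 1/5 = 6/5
2 + 1/(6/5) = 2 + 5/6 = 17/6

17/6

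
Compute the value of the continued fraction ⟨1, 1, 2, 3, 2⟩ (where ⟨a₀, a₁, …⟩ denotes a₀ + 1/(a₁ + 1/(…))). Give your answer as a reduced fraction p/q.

a_0 = 1: 1/1
a_1 = 1: 2/1
a_2 = 2: 5/3
a_3 = 3: 17/10
a_4 = 2: 39/23

39/23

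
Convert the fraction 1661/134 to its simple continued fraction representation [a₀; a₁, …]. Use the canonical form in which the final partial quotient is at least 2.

[12; 2, 1, 1, 8, 3]

1661 ÷ 134 → quotient 12, remainder 53
134 ÷ 53 → quotient 2, remainder 28
53 ÷ 28 → quotient 1, remainder 25
28 ÷ 25 → quotient 1, remainder 3
25 ÷ 3 → quotient 8, remainder 1
3 ÷ 1 → quotient 3, remainder 0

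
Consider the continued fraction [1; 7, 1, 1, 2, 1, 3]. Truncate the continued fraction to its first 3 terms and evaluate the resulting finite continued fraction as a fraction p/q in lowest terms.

9/8

Start with 1.
7 + 1/(1/1) = 7 + 1/1 = 8/1
1 + 1/(8/1) = 1 + 1/8 = 9/8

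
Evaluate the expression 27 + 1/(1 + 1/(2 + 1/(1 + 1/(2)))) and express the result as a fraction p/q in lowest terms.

a_0 = 27: 27/1
a_1 = 1: 28/1
a_2 = 2: 83/3
a_3 = 1: 111/4
a_4 = 2: 305/11

305/11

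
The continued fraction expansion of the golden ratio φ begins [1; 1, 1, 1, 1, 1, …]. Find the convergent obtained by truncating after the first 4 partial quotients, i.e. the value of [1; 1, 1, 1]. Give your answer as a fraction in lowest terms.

5/3

Start with 1.
1 + 1/(1/1) = 1 + 1/1 = 2/1
1 + 1/(2/1) = 1 + 1/2 = 3/2
1 + 1/(3/2) = 1 + 2/3 = 5/3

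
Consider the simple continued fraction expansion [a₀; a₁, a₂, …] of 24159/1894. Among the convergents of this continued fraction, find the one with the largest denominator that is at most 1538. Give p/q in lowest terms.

List convergents until the denominator exceeds the bound:
a_0 = 12: 12/1  (≤ bound)
a_1 = 1: 13/1  (≤ bound)
a_2 = 3: 51/4  (≤ bound)
a_3 = 11: 574/45  (≤ bound)
a_4 = 42: 24159/1894  (> 1538, stop)

574/45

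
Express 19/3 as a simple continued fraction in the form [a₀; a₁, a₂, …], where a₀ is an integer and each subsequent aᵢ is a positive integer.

19 = 6·3 + 1, so a_0 = 6
3 = 3·1 + 0, so a_1 = 3

[6; 3]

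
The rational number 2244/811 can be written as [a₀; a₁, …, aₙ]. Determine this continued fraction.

[2; 1, 3, 3, 2, 3, 2, 3]

2244 = 2·811 + 622, so a_0 = 2
811 = 1·622 + 189, so a_1 = 1
622 = 3·189 + 55, so a_2 = 3
189 = 3·55 + 24, so a_3 = 3
55 = 2·24 + 7, so a_4 = 2
24 = 3·7 + 3, so a_5 = 3
7 = 2·3 + 1, so a_6 = 2
3 = 3·1 + 0, so a_7 = 3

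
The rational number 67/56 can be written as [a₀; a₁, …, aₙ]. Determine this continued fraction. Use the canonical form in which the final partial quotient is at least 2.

67 = 1·56 + 11, so a_0 = 1
56 = 5·11 + 1, so a_1 = 5
11 = 11·1 + 0, so a_2 = 11

[1; 5, 11]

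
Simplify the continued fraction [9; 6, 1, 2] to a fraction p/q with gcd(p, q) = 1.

183/20

Build up convergents one term at a time:
a_0 = 9: 9/1
a_1 = 6: 55/6
a_2 = 1: 64/7
a_3 = 2: 183/20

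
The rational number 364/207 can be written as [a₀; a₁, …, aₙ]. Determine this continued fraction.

Repeatedly divide and take the remainder:
364 = 1·207 + 157, so a_0 = 1
207 = 1·157 + 50, so a_1 = 1
157 = 3·50 + 7, so a_2 = 3
50 = 7·7 + 1, so a_3 = 7
7 = 7·1 + 0, so a_4 = 7

[1; 1, 3, 7, 7]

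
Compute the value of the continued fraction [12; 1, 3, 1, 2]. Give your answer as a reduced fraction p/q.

a_0 = 12: 12/1
a_1 = 1: 13/1
a_2 = 3: 51/4
a_3 = 1: 64/5
a_4 = 2: 179/14

179/14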